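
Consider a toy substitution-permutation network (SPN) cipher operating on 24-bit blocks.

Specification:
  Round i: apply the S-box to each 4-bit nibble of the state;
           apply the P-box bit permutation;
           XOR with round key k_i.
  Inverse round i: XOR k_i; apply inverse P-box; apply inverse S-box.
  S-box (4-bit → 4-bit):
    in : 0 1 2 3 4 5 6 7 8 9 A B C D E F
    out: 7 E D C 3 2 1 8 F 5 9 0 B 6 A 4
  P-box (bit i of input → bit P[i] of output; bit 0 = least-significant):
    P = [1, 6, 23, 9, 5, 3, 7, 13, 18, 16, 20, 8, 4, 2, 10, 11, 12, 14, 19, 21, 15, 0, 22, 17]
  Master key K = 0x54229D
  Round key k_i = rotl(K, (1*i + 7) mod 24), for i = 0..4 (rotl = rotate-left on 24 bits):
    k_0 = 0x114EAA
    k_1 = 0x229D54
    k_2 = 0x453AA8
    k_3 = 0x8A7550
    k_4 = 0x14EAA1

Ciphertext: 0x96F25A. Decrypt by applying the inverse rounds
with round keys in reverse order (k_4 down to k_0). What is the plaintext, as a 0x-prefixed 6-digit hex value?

s_0 = ciphertext = 0x96F25A
s_1 = InvRound(s_0, k_4) = 0xE6AB00
s_2 = InvRound(s_1, k_3) = 0x9826BE
s_3 = InvRound(s_2, k_2) = 0xF980B9
s_4 = InvRound(s_3, k_1) = 0x19110D
s_5 = InvRound(s_4, k_0) = 0x50179A

0x50179A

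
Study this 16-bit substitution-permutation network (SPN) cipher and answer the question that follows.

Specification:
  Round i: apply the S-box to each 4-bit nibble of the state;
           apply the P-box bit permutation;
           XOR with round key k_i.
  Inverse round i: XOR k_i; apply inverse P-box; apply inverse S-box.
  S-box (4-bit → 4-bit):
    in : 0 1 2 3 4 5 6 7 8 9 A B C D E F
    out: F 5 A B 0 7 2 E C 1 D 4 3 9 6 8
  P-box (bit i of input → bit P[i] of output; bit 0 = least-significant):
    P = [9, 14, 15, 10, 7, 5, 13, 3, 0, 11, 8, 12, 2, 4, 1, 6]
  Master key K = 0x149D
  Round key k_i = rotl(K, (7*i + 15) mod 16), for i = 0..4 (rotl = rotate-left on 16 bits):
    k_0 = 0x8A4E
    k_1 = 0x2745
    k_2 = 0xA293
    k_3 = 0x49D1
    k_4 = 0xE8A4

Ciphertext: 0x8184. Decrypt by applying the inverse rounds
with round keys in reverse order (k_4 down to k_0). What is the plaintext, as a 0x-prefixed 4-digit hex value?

s_0 = ciphertext = 0x8184
s_1 = InvRound(s_0, k_4) = 0x4EE6
s_2 = InvRound(s_1, k_3) = 0x516D
s_3 = InvRound(s_2, k_2) = 0x0805
s_4 = InvRound(s_3, k_1) = 0xFEBD
s_5 = InvRound(s_4, k_0) = 0x7D52

0x7D52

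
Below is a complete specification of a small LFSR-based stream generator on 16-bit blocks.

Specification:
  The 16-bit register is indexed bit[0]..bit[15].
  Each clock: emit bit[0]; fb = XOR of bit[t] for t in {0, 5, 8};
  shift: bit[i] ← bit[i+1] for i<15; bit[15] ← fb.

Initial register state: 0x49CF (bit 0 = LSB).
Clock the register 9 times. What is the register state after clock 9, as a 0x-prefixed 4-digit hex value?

reg_0 = 0x49CF
clock 1: out=1, reg = 0x24E7
clock 2: out=1, reg = 0x1273
clock 3: out=1, reg = 0x0939
clock 4: out=1, reg = 0x849C
clock 5: out=0, reg = 0x424E
clock 6: out=0, reg = 0x2127
clock 7: out=1, reg = 0x9093
clock 8: out=1, reg = 0xC849
clock 9: out=1, reg = 0xE424

0xE424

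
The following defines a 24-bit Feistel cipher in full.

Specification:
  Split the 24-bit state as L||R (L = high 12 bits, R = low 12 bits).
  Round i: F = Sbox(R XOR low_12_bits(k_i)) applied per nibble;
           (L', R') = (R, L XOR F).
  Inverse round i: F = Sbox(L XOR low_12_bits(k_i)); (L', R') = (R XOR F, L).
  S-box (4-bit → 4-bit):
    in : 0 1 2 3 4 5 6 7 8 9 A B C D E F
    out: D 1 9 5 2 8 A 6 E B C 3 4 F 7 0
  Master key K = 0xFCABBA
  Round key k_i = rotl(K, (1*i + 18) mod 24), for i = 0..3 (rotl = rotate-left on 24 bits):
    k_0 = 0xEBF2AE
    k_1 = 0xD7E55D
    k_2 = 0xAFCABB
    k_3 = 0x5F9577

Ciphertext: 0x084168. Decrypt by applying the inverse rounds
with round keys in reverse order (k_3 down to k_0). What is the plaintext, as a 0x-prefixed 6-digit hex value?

0xFF44F8

s_0 = ciphertext = 0x084168
s_1 = InvRound(s_0, k_3) = 0x96D084
s_2 = InvRound(s_1, k_2) = 0x57E96D
s_3 = InvRound(s_2, k_1) = 0x4F857E
s_4 = InvRound(s_3, k_0) = 0xFF44F8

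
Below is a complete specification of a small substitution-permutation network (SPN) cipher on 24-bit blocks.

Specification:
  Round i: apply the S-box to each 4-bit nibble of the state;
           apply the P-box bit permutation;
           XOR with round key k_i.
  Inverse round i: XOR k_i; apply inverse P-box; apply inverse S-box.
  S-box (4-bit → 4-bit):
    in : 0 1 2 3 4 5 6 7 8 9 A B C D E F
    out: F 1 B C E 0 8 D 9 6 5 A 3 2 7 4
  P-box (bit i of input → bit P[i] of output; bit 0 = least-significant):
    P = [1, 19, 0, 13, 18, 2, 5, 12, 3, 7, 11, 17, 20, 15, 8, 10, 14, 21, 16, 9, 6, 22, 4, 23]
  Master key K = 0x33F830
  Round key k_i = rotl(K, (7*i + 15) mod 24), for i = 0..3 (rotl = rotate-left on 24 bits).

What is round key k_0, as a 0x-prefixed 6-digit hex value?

0x1819FC

K = 0x33F830
k_0 = rotl(K, (7*0+15) mod 24) = rotl(K, 15) = 0x1819FC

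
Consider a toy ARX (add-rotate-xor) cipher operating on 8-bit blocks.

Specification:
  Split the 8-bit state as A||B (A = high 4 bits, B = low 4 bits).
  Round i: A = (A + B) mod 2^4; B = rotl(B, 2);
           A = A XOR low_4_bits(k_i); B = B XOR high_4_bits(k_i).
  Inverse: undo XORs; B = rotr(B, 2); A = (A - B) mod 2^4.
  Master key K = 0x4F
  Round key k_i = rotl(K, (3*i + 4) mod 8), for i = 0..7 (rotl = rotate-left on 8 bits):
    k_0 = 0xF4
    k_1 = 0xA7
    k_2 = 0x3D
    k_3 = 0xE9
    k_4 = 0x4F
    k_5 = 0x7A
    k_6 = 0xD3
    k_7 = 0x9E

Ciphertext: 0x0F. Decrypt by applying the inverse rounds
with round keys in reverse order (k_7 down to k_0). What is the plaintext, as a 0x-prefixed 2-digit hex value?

0x10

s_0 = ciphertext = 0x0F
s_1 = InvRound(s_0, k_7) = 0x59
s_2 = InvRound(s_1, k_6) = 0x51
s_3 = InvRound(s_2, k_5) = 0x69
s_4 = InvRound(s_3, k_4) = 0x27
s_5 = InvRound(s_4, k_3) = 0x56
s_6 = InvRound(s_5, k_2) = 0x35
s_7 = InvRound(s_6, k_1) = 0x5F
s_8 = InvRound(s_7, k_0) = 0x10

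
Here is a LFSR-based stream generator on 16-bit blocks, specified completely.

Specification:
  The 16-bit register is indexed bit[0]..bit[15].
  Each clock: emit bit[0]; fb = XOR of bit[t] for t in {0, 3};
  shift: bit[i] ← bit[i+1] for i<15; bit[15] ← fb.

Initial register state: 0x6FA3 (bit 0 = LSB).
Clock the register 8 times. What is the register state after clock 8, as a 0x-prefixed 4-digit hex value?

reg_0 = 0x6FA3
clock 1: out=1, reg = 0xB7D1
clock 2: out=1, reg = 0xDBE8
clock 3: out=0, reg = 0xEDF4
clock 4: out=0, reg = 0x76FA
clock 5: out=0, reg = 0xBB7D
clock 6: out=1, reg = 0x5DBE
clock 7: out=0, reg = 0xAEDF
clock 8: out=1, reg = 0x576F

0x576F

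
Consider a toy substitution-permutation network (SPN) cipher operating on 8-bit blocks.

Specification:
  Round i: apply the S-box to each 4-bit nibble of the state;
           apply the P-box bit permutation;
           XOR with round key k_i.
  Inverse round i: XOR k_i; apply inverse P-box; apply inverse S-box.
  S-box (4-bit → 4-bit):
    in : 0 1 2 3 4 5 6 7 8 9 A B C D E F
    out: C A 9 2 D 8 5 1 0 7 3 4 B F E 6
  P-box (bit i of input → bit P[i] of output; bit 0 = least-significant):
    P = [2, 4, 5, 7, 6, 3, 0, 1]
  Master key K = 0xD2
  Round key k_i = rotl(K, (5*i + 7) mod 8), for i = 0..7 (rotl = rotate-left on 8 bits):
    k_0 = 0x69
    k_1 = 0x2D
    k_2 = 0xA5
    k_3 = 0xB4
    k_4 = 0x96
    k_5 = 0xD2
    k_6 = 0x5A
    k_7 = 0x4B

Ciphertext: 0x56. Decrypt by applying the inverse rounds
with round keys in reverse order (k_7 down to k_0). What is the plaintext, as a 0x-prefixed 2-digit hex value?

s_0 = ciphertext = 0x56
s_1 = InvRound(s_0, k_7) = 0xFA
s_2 = InvRound(s_1, k_6) = 0x80
s_3 = InvRound(s_2, k_5) = 0x23
s_4 = InvRound(s_3, k_4) = 0xBD
s_5 = InvRound(s_4, k_3) = 0xF8
s_6 = InvRound(s_5, k_2) = 0x9A
s_7 = InvRound(s_6, k_1) = 0x0D
s_8 = InvRound(s_7, k_0) = 0x76

0x76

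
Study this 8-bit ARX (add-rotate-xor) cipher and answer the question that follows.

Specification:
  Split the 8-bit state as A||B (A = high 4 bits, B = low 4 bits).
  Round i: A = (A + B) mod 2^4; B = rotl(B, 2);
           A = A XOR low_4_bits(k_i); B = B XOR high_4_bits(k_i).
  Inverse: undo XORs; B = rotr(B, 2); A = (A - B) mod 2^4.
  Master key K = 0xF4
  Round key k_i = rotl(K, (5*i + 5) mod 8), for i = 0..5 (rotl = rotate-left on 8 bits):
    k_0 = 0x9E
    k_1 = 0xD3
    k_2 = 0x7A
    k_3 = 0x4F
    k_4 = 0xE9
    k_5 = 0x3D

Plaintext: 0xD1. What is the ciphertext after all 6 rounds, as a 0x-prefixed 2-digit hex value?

0x1B

s_0 = plaintext = 0xD1
s_1 = Round(s_0, k_0) = 0x0D
s_2 = Round(s_1, k_1) = 0xEA
s_3 = Round(s_2, k_2) = 0x2D
s_4 = Round(s_3, k_3) = 0x03
s_5 = Round(s_4, k_4) = 0xA2
s_6 = Round(s_5, k_5) = 0x1B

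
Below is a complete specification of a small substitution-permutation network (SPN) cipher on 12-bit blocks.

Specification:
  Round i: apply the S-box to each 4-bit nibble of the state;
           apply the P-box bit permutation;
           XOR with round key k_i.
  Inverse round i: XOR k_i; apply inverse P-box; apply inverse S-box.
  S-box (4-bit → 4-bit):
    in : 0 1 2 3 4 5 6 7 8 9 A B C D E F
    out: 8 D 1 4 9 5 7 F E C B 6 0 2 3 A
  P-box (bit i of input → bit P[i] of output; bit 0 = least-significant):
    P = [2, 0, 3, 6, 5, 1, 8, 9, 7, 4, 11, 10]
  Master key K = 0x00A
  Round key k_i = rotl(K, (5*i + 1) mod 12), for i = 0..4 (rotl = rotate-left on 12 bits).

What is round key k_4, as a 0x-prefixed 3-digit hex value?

K = 0x00A
k_0 = rotl(K, (5*0+1) mod 12) = rotl(K, 1) = 0x014
k_1 = rotl(K, (5*1+1) mod 12) = rotl(K, 6) = 0x280
k_2 = rotl(K, (5*2+1) mod 12) = rotl(K, 11) = 0x005
k_3 = rotl(K, (5*3+1) mod 12) = rotl(K, 4) = 0x0A0
k_4 = rotl(K, (5*4+1) mod 12) = rotl(K, 9) = 0x401

0x401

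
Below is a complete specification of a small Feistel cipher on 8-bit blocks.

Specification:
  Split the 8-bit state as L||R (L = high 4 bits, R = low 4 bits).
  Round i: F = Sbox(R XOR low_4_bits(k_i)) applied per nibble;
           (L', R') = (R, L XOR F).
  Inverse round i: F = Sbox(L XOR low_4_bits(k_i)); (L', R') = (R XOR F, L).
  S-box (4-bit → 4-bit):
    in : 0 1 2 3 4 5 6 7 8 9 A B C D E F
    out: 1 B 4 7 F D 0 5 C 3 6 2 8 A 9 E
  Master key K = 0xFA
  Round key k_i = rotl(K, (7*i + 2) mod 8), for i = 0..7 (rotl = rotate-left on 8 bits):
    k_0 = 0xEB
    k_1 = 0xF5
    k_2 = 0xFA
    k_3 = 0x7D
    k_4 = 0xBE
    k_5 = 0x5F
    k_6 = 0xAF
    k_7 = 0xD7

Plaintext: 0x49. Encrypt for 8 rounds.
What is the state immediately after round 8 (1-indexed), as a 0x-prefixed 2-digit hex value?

s_0 = plaintext = 0x49
s_1 = Round(s_0, k_0) = 0x90
s_2 = Round(s_1, k_1) = 0x04
s_3 = Round(s_2, k_2) = 0x49
s_4 = Round(s_3, k_3) = 0x9B
s_5 = Round(s_4, k_4) = 0xB4
s_6 = Round(s_5, k_5) = 0x49
s_7 = Round(s_6, k_6) = 0x94
s_8 = Round(s_7, k_7) = 0x4E

0x4E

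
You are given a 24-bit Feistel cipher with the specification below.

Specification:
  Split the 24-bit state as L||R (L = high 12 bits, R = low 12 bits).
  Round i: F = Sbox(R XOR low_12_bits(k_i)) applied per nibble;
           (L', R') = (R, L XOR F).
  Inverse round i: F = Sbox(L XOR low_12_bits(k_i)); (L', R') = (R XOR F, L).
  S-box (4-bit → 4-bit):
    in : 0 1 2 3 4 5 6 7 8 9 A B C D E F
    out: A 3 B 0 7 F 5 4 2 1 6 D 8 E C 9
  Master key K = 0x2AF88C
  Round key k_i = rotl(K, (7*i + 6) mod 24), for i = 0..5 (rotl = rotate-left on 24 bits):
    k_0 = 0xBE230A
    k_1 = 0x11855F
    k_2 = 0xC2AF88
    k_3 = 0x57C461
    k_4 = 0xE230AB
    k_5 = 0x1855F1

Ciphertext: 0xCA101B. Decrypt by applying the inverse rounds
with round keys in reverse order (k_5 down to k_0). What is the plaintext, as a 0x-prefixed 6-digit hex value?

0xE88ACE

s_0 = ciphertext = 0xCA101B
s_1 = InvRound(s_0, k_5) = 0x1E1CA1
s_2 = InvRound(s_1, k_4) = 0xFD71E1
s_3 = InvRound(s_2, k_3) = 0xC34FD7
s_4 = InvRound(s_3, k_2) = 0xF0FC34
s_5 = InvRound(s_4, k_1) = 0xACEF0F
s_6 = InvRound(s_5, k_0) = 0xE88ACE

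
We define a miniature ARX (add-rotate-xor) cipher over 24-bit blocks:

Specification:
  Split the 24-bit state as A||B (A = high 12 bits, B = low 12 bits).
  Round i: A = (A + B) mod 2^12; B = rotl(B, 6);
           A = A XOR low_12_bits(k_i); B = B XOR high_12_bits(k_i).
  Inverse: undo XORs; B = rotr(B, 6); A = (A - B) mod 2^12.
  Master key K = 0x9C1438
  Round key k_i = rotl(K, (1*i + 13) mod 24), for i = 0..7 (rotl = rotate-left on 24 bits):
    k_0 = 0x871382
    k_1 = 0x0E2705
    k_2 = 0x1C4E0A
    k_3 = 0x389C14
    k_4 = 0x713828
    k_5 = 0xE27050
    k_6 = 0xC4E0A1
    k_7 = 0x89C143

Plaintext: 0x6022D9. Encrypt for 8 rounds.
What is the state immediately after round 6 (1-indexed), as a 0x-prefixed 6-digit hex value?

s_0 = plaintext = 0x6022D9
s_1 = Round(s_0, k_0) = 0xB59E3A
s_2 = Round(s_1, k_1) = 0xE96E5A
s_3 = Round(s_2, k_2) = 0x2FA77D
s_4 = Round(s_3, k_3) = 0x663CD4
s_5 = Round(s_4, k_4) = 0xB1F220
s_6 = Round(s_5, k_5) = 0xD6F62F
s_7 = Round(s_6, k_6) = 0x33F796
s_8 = Round(s_7, k_7) = 0xB96D02

0xD6F62F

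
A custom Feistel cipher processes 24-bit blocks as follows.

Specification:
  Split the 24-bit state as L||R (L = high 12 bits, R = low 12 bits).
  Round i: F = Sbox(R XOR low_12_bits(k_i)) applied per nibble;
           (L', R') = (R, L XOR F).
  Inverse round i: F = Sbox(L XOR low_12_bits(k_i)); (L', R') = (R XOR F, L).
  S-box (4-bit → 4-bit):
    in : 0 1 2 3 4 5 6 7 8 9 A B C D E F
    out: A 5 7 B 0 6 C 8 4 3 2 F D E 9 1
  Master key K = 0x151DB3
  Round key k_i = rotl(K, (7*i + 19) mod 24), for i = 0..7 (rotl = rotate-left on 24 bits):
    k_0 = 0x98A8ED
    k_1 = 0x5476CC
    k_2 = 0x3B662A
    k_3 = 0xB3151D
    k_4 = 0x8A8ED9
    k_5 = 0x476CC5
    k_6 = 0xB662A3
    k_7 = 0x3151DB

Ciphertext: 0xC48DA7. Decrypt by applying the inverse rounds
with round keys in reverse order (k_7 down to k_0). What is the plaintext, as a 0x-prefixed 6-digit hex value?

0xED4EBB

s_0 = ciphertext = 0xC48DA7
s_1 = InvRound(s_0, k_7) = 0x39CC48
s_2 = InvRound(s_1, k_6) = 0x9F939C
s_3 = InvRound(s_2, k_5) = 0x5219F9
s_4 = InvRound(s_3, k_4) = 0x6ED521
s_5 = InvRound(s_4, k_3) = 0xE3B6ED
s_6 = InvRound(s_5, k_2) = 0x2B8E3B
s_7 = InvRound(s_6, k_1) = 0xEBB2B8
s_8 = InvRound(s_7, k_0) = 0xED4EBB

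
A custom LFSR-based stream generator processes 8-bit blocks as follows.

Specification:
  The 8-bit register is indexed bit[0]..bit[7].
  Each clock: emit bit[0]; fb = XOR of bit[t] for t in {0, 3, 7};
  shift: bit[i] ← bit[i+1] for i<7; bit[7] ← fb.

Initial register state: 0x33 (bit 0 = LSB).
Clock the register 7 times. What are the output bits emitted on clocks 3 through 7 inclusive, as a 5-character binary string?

00110

reg_0 = 0x33
clock 1: out=1, reg = 0x99
clock 2: out=1, reg = 0xCC
clock 3: out=0, reg = 0x66
clock 4: out=0, reg = 0x33
clock 5: out=1, reg = 0x99
clock 6: out=1, reg = 0xCC
clock 7: out=0, reg = 0x66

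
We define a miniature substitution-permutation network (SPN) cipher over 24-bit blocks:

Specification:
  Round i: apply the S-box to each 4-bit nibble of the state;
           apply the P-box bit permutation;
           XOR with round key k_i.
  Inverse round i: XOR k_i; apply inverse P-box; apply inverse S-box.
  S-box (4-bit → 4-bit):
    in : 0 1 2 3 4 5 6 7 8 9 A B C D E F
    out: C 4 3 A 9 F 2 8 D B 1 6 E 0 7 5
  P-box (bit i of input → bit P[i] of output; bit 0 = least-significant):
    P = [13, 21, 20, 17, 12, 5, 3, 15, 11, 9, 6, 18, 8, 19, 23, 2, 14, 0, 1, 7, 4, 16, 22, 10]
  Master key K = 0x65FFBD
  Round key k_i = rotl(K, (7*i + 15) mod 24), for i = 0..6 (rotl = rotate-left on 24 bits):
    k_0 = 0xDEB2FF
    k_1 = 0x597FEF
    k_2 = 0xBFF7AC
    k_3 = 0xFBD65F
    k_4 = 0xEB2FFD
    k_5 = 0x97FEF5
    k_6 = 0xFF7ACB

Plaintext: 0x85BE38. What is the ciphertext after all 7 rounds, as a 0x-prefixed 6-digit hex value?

s_0 = plaintext = 0x85BE38
s_1 = Round(s_0, k_0) = 0x045C0C
s_2 = Round(s_1, k_1) = 0xA7B823
s_3 = Round(s_2, k_2) = 0x11EF5C
s_4 = Round(s_3, k_3) = 0x014F35
s_5 = Round(s_4, k_4) = 0x99829B
s_6 = Round(s_5, k_5) = 0x262140
s_7 = Round(s_6, k_6) = 0xE4EB9A

0xE4EB9A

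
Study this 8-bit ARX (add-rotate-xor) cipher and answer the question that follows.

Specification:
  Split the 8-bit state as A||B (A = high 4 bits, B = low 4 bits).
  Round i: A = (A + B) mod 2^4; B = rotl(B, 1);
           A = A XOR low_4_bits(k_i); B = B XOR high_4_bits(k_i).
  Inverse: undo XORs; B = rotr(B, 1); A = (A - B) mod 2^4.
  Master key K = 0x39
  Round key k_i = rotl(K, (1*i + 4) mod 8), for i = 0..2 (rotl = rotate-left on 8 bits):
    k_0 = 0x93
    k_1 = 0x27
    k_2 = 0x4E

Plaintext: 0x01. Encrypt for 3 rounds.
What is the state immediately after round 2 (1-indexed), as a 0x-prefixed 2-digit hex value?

s_0 = plaintext = 0x01
s_1 = Round(s_0, k_0) = 0x2B
s_2 = Round(s_1, k_1) = 0xA5
s_3 = Round(s_2, k_2) = 0x1E

0xA5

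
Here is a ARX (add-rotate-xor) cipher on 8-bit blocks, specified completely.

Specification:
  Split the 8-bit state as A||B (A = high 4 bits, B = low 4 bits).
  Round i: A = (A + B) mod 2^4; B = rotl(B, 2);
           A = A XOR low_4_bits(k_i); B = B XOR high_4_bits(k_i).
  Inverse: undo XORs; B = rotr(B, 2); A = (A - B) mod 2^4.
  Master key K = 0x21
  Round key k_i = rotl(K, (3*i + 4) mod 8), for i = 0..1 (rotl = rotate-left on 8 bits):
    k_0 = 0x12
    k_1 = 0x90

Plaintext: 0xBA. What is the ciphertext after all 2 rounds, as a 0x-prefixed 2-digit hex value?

s_0 = plaintext = 0xBA
s_1 = Round(s_0, k_0) = 0x7B
s_2 = Round(s_1, k_1) = 0x27

0x27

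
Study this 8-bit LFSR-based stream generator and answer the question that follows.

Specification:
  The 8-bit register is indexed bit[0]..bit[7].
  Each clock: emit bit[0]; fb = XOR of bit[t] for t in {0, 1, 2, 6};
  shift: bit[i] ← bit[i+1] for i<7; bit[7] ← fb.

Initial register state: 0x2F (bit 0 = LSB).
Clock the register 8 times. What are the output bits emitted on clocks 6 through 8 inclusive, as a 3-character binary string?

reg_0 = 0x2F
clock 1: out=1, reg = 0x97
clock 2: out=1, reg = 0xCB
clock 3: out=1, reg = 0xE5
clock 4: out=1, reg = 0xF2
clock 5: out=0, reg = 0x79
clock 6: out=1, reg = 0x3C
clock 7: out=0, reg = 0x9E
clock 8: out=0, reg = 0x4F

100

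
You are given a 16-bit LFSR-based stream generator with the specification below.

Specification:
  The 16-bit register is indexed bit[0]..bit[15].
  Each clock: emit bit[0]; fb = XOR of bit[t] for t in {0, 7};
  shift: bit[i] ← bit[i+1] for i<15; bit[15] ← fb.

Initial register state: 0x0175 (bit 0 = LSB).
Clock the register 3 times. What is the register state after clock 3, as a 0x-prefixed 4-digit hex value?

0xE02E

reg_0 = 0x0175
clock 1: out=1, reg = 0x80BA
clock 2: out=0, reg = 0xC05D
clock 3: out=1, reg = 0xE02E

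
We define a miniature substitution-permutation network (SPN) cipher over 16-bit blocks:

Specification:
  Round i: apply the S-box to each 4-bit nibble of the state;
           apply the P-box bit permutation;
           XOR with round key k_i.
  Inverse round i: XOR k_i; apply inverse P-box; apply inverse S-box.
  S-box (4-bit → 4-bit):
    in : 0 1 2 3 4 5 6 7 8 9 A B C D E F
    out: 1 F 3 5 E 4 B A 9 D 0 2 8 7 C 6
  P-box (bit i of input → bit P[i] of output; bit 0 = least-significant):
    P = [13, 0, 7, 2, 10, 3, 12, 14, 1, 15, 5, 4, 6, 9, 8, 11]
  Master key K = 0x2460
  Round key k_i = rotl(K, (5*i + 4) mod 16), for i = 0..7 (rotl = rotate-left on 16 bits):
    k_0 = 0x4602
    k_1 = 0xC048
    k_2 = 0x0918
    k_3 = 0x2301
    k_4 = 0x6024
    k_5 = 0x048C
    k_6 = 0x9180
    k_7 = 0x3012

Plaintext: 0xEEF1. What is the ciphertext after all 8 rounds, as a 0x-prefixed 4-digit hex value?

0x8081

s_0 = plaintext = 0xEEF1
s_1 = Round(s_0, k_0) = 0x7FBF
s_2 = Round(s_1, k_1) = 0x4AE1
s_3 = Round(s_2, k_2) = 0x729D
s_4 = Round(s_3, k_3) = 0xDD82
s_5 = Round(s_4, k_4) = 0x8747
s_6 = Round(s_5, k_5) = 0xDCD1
s_7 = Round(s_6, k_6) = 0xA65D
s_8 = Round(s_7, k_7) = 0x8081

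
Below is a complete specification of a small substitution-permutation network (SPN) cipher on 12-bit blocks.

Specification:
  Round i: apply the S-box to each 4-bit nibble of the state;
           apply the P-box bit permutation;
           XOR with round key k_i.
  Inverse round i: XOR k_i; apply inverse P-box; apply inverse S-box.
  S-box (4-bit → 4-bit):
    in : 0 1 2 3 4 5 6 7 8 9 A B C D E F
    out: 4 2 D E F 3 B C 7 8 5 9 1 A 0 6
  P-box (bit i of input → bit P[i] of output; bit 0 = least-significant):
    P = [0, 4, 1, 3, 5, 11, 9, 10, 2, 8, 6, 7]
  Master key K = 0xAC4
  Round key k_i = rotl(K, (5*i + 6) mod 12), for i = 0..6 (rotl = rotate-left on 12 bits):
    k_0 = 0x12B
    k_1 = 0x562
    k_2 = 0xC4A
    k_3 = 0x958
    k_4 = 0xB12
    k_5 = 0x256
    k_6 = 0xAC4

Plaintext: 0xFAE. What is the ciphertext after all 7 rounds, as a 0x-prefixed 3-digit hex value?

s_0 = plaintext = 0xFAE
s_1 = Round(s_0, k_0) = 0x24B
s_2 = Round(s_1, k_1) = 0xB8F
s_3 = Round(s_2, k_2) = 0x6FC
s_4 = Round(s_3, k_3) = 0x2DD
s_5 = Round(s_4, k_4) = 0x7CE
s_6 = Round(s_5, k_5) = 0x2B6
s_7 = Round(s_6, k_6) = 0xE39

0xE39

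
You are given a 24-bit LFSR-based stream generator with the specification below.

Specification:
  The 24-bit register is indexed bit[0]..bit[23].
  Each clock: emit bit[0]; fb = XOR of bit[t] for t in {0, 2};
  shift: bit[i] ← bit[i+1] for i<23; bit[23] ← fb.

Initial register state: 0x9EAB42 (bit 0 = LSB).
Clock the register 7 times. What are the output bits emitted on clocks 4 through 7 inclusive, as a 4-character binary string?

reg_0 = 0x9EAB42
clock 1: out=0, reg = 0x4F55A1
clock 2: out=1, reg = 0xA7AAD0
clock 3: out=0, reg = 0x53D568
clock 4: out=0, reg = 0x29EAB4
clock 5: out=0, reg = 0x94F55A
clock 6: out=0, reg = 0x4A7AAD
clock 7: out=1, reg = 0x253D56

0001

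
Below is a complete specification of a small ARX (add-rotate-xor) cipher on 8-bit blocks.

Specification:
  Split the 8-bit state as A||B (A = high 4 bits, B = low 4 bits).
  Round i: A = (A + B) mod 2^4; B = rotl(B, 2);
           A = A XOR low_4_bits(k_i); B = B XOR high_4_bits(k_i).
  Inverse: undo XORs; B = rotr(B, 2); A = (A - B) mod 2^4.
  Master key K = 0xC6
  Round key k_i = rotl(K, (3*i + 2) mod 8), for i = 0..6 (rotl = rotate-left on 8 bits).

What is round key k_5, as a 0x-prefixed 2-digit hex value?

K = 0xC6
k_0 = rotl(K, (3*0+2) mod 8) = rotl(K, 2) = 0x1B
k_1 = rotl(K, (3*1+2) mod 8) = rotl(K, 5) = 0xD8
k_2 = rotl(K, (3*2+2) mod 8) = rotl(K, 0) = 0xC6
k_3 = rotl(K, (3*3+2) mod 8) = rotl(K, 3) = 0x36
k_4 = rotl(K, (3*4+2) mod 8) = rotl(K, 6) = 0xB1
k_5 = rotl(K, (3*5+2) mod 8) = rotl(K, 1) = 0x8D

0x8D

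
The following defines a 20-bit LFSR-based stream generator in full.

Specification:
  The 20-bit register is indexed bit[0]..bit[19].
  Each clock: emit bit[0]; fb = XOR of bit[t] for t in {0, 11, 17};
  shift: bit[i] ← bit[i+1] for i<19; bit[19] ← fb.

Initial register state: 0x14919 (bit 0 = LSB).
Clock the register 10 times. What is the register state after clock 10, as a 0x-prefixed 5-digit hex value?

reg_0 = 0x14919
clock 1: out=1, reg = 0x0A48C
clock 2: out=0, reg = 0x05246
clock 3: out=0, reg = 0x02923
clock 4: out=1, reg = 0x01491
clock 5: out=1, reg = 0x80A48
clock 6: out=0, reg = 0xC0524
clock 7: out=0, reg = 0x60292
clock 8: out=0, reg = 0xB0149
clock 9: out=1, reg = 0x580A4
clock 10: out=0, reg = 0x2C052

0x2C052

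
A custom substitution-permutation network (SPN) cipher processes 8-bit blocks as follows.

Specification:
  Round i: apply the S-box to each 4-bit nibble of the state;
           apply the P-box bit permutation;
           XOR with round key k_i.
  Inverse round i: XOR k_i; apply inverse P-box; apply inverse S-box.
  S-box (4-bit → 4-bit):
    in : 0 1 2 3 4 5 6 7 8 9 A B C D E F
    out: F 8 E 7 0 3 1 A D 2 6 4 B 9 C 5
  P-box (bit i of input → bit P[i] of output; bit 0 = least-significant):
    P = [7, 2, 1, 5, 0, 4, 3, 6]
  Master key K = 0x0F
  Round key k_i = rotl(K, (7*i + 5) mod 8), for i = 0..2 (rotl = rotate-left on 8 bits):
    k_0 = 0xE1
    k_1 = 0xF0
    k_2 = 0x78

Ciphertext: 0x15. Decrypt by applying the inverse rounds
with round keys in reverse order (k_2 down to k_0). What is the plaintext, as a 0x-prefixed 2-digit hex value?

0x6E

s_0 = ciphertext = 0x15
s_1 = InvRound(s_0, k_2) = 0x87
s_2 = InvRound(s_1, k_1) = 0xC2
s_3 = InvRound(s_2, k_0) = 0x6E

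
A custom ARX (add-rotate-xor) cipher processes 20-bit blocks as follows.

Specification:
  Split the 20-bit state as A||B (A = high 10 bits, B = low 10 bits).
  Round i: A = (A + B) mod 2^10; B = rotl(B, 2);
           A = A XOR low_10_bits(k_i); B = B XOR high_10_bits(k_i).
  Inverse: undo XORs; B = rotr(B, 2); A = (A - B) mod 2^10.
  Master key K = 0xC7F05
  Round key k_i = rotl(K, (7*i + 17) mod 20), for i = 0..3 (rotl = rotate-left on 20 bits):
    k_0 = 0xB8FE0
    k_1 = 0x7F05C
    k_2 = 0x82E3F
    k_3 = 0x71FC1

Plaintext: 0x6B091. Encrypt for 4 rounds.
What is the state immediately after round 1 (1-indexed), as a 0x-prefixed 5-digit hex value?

0x774A7

s_0 = plaintext = 0x6B091
s_1 = Round(s_0, k_0) = 0x774A7
s_2 = Round(s_1, k_1) = 0xB6360
s_3 = Round(s_2, k_2) = 0x01F88
s_4 = Round(s_3, k_3) = 0x13BE4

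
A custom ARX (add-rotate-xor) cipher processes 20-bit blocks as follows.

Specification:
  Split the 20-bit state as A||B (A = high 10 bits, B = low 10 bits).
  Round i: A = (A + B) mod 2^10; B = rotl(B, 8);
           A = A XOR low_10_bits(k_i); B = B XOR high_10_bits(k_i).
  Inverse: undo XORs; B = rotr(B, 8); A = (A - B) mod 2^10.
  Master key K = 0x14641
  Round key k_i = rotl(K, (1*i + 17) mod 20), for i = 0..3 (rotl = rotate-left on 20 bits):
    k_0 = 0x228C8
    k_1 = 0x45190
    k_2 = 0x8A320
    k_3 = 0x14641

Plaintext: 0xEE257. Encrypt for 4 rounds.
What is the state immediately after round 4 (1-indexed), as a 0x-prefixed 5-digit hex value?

0x11036

s_0 = plaintext = 0xEE257
s_1 = Round(s_0, k_0) = 0xB1F1F
s_2 = Round(s_1, k_1) = 0x1DAD3
s_3 = Round(s_2, k_2) = 0x1A59C
s_4 = Round(s_3, k_3) = 0x11036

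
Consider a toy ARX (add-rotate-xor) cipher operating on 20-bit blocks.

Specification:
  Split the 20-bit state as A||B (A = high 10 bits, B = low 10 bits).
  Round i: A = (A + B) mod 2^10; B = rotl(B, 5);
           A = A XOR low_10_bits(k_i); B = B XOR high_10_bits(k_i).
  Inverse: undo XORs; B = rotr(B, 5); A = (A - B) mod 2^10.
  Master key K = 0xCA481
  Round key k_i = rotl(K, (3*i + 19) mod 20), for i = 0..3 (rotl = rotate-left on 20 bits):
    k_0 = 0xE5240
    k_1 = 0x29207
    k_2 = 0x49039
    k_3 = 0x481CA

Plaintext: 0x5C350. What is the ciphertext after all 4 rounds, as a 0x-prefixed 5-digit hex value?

s_0 = plaintext = 0x5C350
s_1 = Round(s_0, k_0) = 0xA018E
s_2 = Round(s_1, k_1) = 0x82568
s_3 = Round(s_2, k_2) = 0xD202F
s_4 = Round(s_3, k_3) = 0xAF4C1

0xAF4C1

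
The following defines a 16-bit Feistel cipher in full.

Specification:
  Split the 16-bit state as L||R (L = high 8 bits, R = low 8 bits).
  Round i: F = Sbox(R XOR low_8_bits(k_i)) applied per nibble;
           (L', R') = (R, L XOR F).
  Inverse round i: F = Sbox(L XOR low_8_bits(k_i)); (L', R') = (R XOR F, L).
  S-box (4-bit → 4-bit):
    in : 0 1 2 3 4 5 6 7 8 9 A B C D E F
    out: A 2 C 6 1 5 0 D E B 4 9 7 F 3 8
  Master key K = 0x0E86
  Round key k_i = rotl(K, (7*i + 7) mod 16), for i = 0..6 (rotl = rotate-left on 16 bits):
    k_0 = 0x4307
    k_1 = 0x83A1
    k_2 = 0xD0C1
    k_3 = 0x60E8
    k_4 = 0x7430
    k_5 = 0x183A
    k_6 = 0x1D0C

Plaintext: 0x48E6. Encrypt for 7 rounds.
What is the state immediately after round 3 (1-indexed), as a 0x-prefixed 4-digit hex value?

0x1F89

s_0 = plaintext = 0x48E6
s_1 = Round(s_0, k_0) = 0xE67A
s_2 = Round(s_1, k_1) = 0x7A1F
s_3 = Round(s_2, k_2) = 0x1F89
s_4 = Round(s_3, k_3) = 0x891D
s_5 = Round(s_4, k_4) = 0x1D46
s_6 = Round(s_5, k_5) = 0x46CA
s_7 = Round(s_6, k_6) = 0xCA36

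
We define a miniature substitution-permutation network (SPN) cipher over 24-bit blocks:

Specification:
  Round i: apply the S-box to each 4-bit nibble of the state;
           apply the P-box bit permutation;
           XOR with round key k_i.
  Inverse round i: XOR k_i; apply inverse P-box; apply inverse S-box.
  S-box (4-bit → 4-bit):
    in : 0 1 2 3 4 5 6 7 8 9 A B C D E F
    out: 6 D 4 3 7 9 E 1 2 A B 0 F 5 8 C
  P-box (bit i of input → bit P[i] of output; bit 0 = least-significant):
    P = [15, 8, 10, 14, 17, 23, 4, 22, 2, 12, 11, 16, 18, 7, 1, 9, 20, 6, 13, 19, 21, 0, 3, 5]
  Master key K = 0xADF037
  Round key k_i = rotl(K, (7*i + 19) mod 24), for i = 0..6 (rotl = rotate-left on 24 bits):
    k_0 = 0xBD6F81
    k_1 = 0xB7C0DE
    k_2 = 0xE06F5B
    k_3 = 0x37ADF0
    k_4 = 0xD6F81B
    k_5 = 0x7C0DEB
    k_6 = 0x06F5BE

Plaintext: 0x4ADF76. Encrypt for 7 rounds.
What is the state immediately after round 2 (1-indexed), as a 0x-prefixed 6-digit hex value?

0x7529CD

s_0 = plaintext = 0x4ADF76
s_1 = Round(s_0, k_0) = 0x8222CA
s_2 = Round(s_1, k_1) = 0x7529CD
s_3 = Round(s_2, k_2) = 0x1BFB49
s_4 = Round(s_3, k_3) = 0x95EECA
s_5 = Round(s_4, k_4) = 0x0D3B2A
s_6 = Round(s_5, k_5) = 0x68EC72
s_7 = Round(s_6, k_6) = 0x05EBD3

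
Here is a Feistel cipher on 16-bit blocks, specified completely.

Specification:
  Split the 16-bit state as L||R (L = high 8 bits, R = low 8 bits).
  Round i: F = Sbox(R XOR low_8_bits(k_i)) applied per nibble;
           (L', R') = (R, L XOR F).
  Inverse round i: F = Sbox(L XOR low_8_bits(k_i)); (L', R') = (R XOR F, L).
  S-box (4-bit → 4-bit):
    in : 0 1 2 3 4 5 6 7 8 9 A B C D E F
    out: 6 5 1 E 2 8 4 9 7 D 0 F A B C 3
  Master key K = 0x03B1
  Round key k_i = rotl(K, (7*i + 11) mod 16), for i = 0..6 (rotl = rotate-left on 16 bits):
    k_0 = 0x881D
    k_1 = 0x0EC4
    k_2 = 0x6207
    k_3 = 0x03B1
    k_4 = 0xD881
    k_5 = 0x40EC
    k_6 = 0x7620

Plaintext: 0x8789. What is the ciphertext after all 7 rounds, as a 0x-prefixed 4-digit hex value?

s_0 = plaintext = 0x8789
s_1 = Round(s_0, k_0) = 0x8955
s_2 = Round(s_1, k_1) = 0x555C
s_3 = Round(s_2, k_2) = 0x5CDA
s_4 = Round(s_3, k_3) = 0xDA13
s_5 = Round(s_4, k_4) = 0x130B
s_6 = Round(s_5, k_5) = 0x0BDA
s_7 = Round(s_6, k_6) = 0xDA3B

0xDA3B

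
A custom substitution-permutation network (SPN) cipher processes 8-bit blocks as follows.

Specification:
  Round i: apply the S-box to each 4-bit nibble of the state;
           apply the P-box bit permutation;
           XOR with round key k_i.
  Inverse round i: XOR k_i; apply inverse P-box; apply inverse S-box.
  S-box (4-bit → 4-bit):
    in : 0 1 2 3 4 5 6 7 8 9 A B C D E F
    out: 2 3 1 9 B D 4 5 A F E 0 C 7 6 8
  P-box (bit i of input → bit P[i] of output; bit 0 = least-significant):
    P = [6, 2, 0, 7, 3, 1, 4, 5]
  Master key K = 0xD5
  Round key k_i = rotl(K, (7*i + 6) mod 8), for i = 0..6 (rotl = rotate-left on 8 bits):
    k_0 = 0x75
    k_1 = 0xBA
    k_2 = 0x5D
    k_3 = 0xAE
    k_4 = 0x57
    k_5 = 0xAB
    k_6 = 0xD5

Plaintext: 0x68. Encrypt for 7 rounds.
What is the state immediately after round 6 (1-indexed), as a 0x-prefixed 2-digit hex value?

s_0 = plaintext = 0x68
s_1 = Round(s_0, k_0) = 0xE1
s_2 = Round(s_1, k_1) = 0xEC
s_3 = Round(s_2, k_2) = 0xCE
s_4 = Round(s_3, k_3) = 0x9B
s_5 = Round(s_4, k_4) = 0x6D
s_6 = Round(s_5, k_5) = 0xFE
s_7 = Round(s_6, k_6) = 0xF0

0xFE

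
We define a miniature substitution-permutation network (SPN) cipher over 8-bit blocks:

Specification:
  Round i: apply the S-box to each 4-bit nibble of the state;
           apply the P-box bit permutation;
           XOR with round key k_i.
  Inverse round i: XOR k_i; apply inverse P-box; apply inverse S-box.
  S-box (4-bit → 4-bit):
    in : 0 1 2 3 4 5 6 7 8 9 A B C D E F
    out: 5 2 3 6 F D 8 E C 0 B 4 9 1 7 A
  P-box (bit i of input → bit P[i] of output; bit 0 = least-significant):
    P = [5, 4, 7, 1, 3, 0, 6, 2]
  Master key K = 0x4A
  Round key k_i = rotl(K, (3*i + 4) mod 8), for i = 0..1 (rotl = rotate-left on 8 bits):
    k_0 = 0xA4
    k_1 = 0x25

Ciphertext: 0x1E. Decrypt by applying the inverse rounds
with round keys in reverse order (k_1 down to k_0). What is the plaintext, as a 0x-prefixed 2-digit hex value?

s_0 = ciphertext = 0x1E
s_1 = InvRound(s_0, k_1) = 0x2A
s_2 = InvRound(s_1, k_0) = 0xC8

0xC8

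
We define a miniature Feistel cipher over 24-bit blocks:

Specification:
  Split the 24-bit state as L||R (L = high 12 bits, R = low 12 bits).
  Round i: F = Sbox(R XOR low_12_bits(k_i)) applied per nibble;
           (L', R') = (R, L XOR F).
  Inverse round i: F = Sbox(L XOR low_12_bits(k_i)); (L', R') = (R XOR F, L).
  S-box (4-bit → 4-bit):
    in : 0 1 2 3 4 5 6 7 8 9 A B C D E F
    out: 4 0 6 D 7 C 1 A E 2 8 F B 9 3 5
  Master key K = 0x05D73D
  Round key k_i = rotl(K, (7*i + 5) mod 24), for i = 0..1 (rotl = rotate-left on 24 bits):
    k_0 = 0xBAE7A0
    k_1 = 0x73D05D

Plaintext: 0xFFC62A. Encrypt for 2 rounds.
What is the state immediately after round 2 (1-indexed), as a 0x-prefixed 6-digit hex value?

s_0 = plaintext = 0xFFC62A
s_1 = Round(s_0, k_0) = 0x62AF14
s_2 = Round(s_1, k_1) = 0xF14358

0xF14358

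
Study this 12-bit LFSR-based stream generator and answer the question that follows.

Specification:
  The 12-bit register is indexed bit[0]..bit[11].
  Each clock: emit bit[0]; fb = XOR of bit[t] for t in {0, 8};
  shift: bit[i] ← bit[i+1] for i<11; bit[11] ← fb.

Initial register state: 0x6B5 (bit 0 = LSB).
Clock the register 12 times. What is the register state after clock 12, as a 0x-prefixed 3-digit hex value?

0xE83

reg_0 = 0x6B5
clock 1: out=1, reg = 0xB5A
clock 2: out=0, reg = 0xDAD
clock 3: out=1, reg = 0x6D6
clock 4: out=0, reg = 0x36B
clock 5: out=1, reg = 0x1B5
clock 6: out=1, reg = 0x0DA
clock 7: out=0, reg = 0x06D
clock 8: out=1, reg = 0x836
clock 9: out=0, reg = 0x41B
clock 10: out=1, reg = 0xA0D
clock 11: out=1, reg = 0xD06
clock 12: out=0, reg = 0xE83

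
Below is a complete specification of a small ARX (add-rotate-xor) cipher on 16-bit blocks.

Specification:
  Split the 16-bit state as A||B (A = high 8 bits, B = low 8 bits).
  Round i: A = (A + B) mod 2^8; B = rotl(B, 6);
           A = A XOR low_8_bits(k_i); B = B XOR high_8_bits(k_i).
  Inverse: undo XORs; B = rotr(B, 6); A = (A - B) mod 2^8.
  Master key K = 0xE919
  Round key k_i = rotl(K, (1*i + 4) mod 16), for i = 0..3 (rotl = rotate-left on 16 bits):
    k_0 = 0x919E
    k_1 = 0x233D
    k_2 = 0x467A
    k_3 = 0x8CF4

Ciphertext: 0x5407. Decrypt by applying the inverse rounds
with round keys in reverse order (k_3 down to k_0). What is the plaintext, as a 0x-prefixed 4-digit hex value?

0x606E

s_0 = ciphertext = 0x5407
s_1 = InvRound(s_0, k_3) = 0x722E
s_2 = InvRound(s_1, k_2) = 0x67A1
s_3 = InvRound(s_2, k_1) = 0x500A
s_4 = InvRound(s_3, k_0) = 0x606E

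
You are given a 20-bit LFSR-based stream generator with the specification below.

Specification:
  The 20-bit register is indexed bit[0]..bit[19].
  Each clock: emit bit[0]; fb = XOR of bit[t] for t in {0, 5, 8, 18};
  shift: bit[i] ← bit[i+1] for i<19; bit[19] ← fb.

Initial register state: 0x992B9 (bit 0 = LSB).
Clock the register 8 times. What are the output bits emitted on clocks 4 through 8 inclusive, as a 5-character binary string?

reg_0 = 0x992B9
clock 1: out=1, reg = 0x4C95C
clock 2: out=0, reg = 0x264AE
clock 3: out=0, reg = 0x93257
clock 4: out=1, reg = 0xC992B
clock 5: out=1, reg = 0x64C95
clock 6: out=1, reg = 0x3264A
clock 7: out=0, reg = 0x19325
clock 8: out=1, reg = 0x8C992

11101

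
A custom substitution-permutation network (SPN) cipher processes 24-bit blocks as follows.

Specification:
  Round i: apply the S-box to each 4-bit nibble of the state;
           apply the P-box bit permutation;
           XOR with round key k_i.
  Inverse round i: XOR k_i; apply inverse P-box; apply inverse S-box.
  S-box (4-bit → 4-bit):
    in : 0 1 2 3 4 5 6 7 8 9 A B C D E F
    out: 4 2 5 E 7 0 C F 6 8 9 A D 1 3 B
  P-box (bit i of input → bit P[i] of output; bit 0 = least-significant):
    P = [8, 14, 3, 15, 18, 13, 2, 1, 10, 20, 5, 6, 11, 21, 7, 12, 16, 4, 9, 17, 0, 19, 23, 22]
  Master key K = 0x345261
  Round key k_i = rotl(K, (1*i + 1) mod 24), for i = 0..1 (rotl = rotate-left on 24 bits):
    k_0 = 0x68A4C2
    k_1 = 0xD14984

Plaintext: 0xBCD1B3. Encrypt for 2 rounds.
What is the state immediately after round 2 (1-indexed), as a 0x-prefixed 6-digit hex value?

0x2F071A

s_0 = plaintext = 0xBCD1B3
s_1 = Round(s_0, k_0) = 0x334EC8
s_2 = Round(s_1, k_1) = 0x2F071A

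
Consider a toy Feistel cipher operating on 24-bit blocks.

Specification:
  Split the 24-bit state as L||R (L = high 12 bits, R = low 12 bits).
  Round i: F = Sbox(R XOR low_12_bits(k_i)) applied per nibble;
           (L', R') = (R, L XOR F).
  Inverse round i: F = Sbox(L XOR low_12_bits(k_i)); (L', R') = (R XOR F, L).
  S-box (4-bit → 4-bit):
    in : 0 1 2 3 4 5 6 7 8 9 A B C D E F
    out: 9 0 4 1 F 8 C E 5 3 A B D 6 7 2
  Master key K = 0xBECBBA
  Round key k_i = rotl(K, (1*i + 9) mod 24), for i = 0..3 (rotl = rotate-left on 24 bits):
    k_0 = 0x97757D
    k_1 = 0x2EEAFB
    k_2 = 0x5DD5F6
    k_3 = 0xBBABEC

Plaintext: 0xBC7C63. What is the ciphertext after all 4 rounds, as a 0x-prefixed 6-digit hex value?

0xE97093

s_0 = plaintext = 0xBC7C63
s_1 = Round(s_0, k_0) = 0xC638C0
s_2 = Round(s_1, k_1) = 0x8C0878
s_3 = Round(s_2, k_2) = 0x878E97
s_4 = Round(s_3, k_3) = 0xE97093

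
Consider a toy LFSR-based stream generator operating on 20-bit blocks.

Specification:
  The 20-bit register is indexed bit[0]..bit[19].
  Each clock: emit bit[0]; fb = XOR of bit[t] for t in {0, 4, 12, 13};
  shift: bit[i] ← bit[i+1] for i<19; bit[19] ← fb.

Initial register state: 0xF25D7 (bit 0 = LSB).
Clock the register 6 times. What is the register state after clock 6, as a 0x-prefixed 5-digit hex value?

reg_0 = 0xF25D7
clock 1: out=1, reg = 0xF92EB
clock 2: out=1, reg = 0x7C975
clock 3: out=1, reg = 0x3E4BA
clock 4: out=0, reg = 0x1F25D
clock 5: out=1, reg = 0x0F92E
clock 6: out=0, reg = 0x07C97

0x07C97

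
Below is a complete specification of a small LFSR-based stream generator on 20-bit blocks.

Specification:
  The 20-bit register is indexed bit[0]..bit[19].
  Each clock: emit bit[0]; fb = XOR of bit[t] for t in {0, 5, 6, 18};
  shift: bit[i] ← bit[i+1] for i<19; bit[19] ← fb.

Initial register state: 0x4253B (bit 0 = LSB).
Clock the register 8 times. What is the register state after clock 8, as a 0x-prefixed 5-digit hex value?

0x2B425

reg_0 = 0x4253B
clock 1: out=1, reg = 0xA129D
clock 2: out=1, reg = 0xD094E
clock 3: out=0, reg = 0x684A7
clock 4: out=1, reg = 0xB4253
clock 5: out=1, reg = 0x5A129
clock 6: out=1, reg = 0xAD094
clock 7: out=0, reg = 0x5684A
clock 8: out=0, reg = 0x2B425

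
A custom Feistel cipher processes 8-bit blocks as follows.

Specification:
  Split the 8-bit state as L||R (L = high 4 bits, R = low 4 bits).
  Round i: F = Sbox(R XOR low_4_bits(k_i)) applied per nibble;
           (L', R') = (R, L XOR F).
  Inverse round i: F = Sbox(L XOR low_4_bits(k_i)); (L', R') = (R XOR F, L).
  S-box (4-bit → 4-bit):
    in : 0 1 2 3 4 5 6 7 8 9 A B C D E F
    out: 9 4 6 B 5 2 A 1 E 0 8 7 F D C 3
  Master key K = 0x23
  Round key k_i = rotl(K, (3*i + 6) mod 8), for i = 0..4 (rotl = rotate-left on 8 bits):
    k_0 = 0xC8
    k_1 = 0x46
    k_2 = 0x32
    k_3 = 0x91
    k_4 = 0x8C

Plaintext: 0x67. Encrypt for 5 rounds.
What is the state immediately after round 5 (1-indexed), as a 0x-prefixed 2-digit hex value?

s_0 = plaintext = 0x67
s_1 = Round(s_0, k_0) = 0x75
s_2 = Round(s_1, k_1) = 0x5C
s_3 = Round(s_2, k_2) = 0xC9
s_4 = Round(s_3, k_3) = 0x92
s_5 = Round(s_4, k_4) = 0x25

0x25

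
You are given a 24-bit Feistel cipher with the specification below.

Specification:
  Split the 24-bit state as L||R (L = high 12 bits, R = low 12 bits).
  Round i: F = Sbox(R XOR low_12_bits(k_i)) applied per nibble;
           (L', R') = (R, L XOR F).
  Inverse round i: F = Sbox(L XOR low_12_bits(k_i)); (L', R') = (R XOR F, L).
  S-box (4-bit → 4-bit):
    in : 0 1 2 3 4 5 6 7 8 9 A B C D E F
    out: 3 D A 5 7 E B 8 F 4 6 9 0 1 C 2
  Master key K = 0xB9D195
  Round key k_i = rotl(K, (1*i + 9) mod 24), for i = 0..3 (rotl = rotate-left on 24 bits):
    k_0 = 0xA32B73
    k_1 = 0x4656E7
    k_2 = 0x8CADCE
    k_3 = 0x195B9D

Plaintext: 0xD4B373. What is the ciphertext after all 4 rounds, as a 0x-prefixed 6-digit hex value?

s_0 = plaintext = 0xD4B373
s_1 = Round(s_0, k_0) = 0x373278
s_2 = Round(s_1, k_1) = 0x278431
s_3 = Round(s_2, k_2) = 0x43165A
s_4 = Round(s_3, k_3) = 0x65A539

0x65A539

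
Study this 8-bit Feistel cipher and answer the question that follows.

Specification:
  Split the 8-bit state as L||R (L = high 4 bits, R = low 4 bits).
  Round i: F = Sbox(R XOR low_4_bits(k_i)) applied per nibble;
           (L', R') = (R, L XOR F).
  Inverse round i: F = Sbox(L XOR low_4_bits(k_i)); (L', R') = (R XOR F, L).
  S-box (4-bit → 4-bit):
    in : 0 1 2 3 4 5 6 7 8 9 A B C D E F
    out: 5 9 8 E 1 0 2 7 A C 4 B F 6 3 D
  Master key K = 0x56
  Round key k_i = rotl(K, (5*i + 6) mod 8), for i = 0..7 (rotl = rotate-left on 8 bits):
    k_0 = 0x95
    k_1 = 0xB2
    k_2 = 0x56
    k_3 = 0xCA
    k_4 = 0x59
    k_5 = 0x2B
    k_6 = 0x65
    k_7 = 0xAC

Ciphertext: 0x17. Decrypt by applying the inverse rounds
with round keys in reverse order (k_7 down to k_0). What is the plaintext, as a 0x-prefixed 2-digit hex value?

0xCF

s_0 = ciphertext = 0x17
s_1 = InvRound(s_0, k_7) = 0x11
s_2 = InvRound(s_1, k_6) = 0x01
s_3 = InvRound(s_2, k_5) = 0xA0
s_4 = InvRound(s_3, k_4) = 0xEA
s_5 = InvRound(s_4, k_3) = 0xBE
s_6 = InvRound(s_5, k_2) = 0x8B
s_7 = InvRound(s_6, k_1) = 0xF8
s_8 = InvRound(s_7, k_0) = 0xCF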